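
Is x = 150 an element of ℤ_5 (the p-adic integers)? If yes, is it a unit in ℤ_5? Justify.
x ∈ ℤ_5 but not a unit; v_5(x) = 2 > 0

ℤ_5 = {x ∈ ℚ_5 : v_5(x) ≥ 0} and ℤ_5^× = {x ∈ ℤ_5 : v_5(x) = 0}. Here v_5(150) = v_5(num) − v_5(den) = 2; compare against these criteria.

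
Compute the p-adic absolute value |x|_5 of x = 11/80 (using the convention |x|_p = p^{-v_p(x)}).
|11/80|_5 = 5

Step 1 — compute v_5(x) by factoring powers of 5 out of the numerator and denominator: v_5(11/80) = -1. Step 2 — apply |x|_p = p^{-v_p(x)} = 5^{1} = 5.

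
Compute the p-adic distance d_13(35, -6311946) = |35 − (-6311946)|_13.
d_13(35, -6311946) = 1/371293

Step 1 — x − y = 35 − (-6311946) = 6311981. Step 2 — v_13(6311981) = 5 (factor: 6311981 = (13^5 · 17); the sign does not affect v_p). Step 3 — |x − y|_13 = 13^{-5} = 1/371293.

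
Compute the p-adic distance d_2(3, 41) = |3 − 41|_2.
d_2(3, 41) = 1/2

Step 1 — x − y = 3 − 41 = -38. Step 2 — v_2(-38) = 1 (factor: -38 = −(2^1 · 19); the sign does not affect v_p). Step 3 — |x − y|_2 = 2^{-1} = 1/2.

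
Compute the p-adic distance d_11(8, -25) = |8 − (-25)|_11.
d_11(8, -25) = 1/11

Step 1 — x − y = 8 − (-25) = 33. Step 2 — v_11(33) = 1 (factor: 33 = (11^1 · 3); the sign does not affect v_p). Step 3 — |x − y|_11 = 11^{-1} = 1/11.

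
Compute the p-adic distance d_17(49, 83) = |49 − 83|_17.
d_17(49, 83) = 1/17

Step 1 — x − y = 49 − 83 = -34. Step 2 — v_17(-34) = 1 (factor: -34 = −(17^1 · 2); the sign does not affect v_p). Step 3 — |x − y|_17 = 17^{-1} = 1/17.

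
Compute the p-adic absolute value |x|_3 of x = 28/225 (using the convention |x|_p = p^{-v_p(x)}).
|28/225|_3 = 9

Step 1 — compute v_3(x) by factoring powers of 3 out of the numerator and denominator: v_3(28/225) = -2. Step 2 — apply |x|_p = p^{-v_p(x)} = 3^{2} = 9.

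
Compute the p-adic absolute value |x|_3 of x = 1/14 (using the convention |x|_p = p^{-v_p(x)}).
|1/14|_3 = 1

Step 1 — compute v_3(x) by factoring powers of 3 out of the numerator and denominator: v_3(1/14) = 0. Step 2 — apply |x|_p = p^{-v_p(x)} = 3^{0} = 1.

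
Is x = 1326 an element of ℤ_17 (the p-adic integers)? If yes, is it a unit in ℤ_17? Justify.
x ∈ ℤ_17 but not a unit; v_17(x) = 1 > 0

ℤ_17 = {x ∈ ℚ_17 : v_17(x) ≥ 0} and ℤ_17^× = {x ∈ ℤ_17 : v_17(x) = 0}. Here v_17(1326) = v_17(num) − v_17(den) = 1; compare against these criteria.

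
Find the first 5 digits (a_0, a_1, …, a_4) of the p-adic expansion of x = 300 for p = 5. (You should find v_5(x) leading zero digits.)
(a_0, …, a_4) = (0, 0, 2, 2, 0)

v_5(300) = 2, so a_0 = ... = a_1 = 0. Factor out: x = 5^2 · u with u = 12 a unit in ℤ_5. Expand u iteratively via a_{v+i} = u_i mod 5, u_{i+1} = (u_i − a_{v+i})/5:
  u_0 = 12;  a_2 = 2;  u_1 = (u_0 − 2)/5 = 2
  u_1 = 2;  a_3 = 2;  u_2 = (u_1 − 2)/5 = 0
  u_2 = 0;  a_4 = 0;  u_3 = (u_2 − 0)/5 = 0
Digits: (0, 0, 2, 2, 0).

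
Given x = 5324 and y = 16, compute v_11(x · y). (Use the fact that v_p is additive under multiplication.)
v_11(85184) = 3

v_p(x) = 3 (factor: 5324 = 11^3 · 4); v_p(y) = 0 (factor: 16 = 11^0 · 16). Additivity: v_p(xy) = v_p(x) + v_p(y) = 3 + 0 = 3. (Direct check: xy = 85184 = 11^3 · (64).)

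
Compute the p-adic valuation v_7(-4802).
v_7(-4802) = 4

v_7(n) is the largest exponent k such that 7^k divides n. Factor out: -4802 = -7^4 · 2. (Sign doesn't affect v_p.) So v_7(-4802) = 4.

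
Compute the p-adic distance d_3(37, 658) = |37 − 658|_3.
d_3(37, 658) = 1/27

Step 1 — x − y = 37 − 658 = -621. Step 2 — v_3(-621) = 3 (factor: -621 = −(3^3 · 23); the sign does not affect v_p). Step 3 — |x − y|_3 = 3^{-3} = 1/27.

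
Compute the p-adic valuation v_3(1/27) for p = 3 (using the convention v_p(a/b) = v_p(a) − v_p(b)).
v_3(1/27) = -3

Factor powers of 3 from the numerator and denominator of the reduced fraction: 1 = 3^0 · 1 and 27 = 3^3 · 1. Apply v_p(a/b) = v_p(a) − v_p(b): v_3(1/27) = 0 − 3 = -3.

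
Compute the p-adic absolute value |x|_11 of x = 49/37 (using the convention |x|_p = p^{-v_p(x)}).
|49/37|_11 = 1

Step 1 — compute v_11(x) by factoring powers of 11 out of the numerator and denominator: v_11(49/37) = 0. Step 2 — apply |x|_p = p^{-v_p(x)} = 11^{0} = 1.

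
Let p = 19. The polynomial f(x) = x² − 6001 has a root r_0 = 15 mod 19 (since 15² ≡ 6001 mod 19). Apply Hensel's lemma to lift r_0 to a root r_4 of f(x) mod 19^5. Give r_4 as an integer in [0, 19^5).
r_4 = 973271 (mod 2476099)

Hensel's recurrence: r_{i+1} = r_i − f(r_i)·(f′(r_i))^{-1} mod 19^{i+2}, with f′(x) = 2x. Iterate:
  r_0 = 15 (mod 19)
  r_1 = 15 (mod 361)
  r_2 = 6152 (mod 6859)
  r_3 = 61024 (mod 130321)
  r_4 = 973271 (mod 2476099)
Final: r_4 = 973271, and one checks f(r_4) ≡ 0 mod 19^5.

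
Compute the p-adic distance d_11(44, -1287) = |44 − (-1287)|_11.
d_11(44, -1287) = 1/1331

Step 1 — x − y = 44 − (-1287) = 1331. Step 2 — v_11(1331) = 3 (factor: 1331 = (11^3 · 1); the sign does not affect v_p). Step 3 — |x − y|_11 = 11^{-3} = 1/1331.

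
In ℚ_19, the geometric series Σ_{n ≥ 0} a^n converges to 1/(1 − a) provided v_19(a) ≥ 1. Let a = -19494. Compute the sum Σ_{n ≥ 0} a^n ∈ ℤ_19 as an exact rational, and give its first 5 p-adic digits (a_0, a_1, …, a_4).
Σ a^n = 1/(1 − a) = 1/19495;  first 5 digits = (1, 0, 3, 16, 8)

v_19(a) = 2 ≥ 1, so the series converges in ℤ_19 to 1/(1 − a) = 1/(1 − (-19494)) = 1/19495. Expand this rational in ℤ_19: compute digits iteratively via d_i = x_i mod 19, x_{i+1} = (x_i − d_i)/19. The first 5 digits are (1, 0, 3, 16, 8).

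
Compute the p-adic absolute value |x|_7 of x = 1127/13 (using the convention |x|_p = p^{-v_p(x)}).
|1127/13|_7 = 1/49

Step 1 — compute v_7(x) by factoring powers of 7 out of the numerator and denominator: v_7(1127/13) = 2. Step 2 — apply |x|_p = p^{-v_p(x)} = 7^{-2} = 1/49.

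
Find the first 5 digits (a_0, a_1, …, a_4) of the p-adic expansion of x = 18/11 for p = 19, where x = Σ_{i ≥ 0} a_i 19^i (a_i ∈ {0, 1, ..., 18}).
(a_0, …, a_4) = (12, 15, 13, 1, 12)

v_19(18/11) = 0 (numerator and denominator both coprime to 19), so x ∈ ℤ_19^×. Compute digits iteratively via a_i = x_i mod 19, x_{i+1} = (x_i − a_i)/19, with x_0 = x:
  x_0 = 18/11;  a_0 = 12;  x_1 = (x_0 − 12)/19 = -6/11
  x_1 = -6/11;  a_1 = 15;  x_2 = (x_1 − 15)/19 = -9/11
  x_2 = -9/11;  a_2 = 13;  x_3 = (x_2 − 13)/19 = -8/11
  x_3 = -8/11;  a_3 = 1;  x_4 = (x_3 − 1)/19 = -1/11
  x_4 = -1/11;  a_4 = 12;  x_5 = (x_4 − 12)/19 = -7/11
Digits: (12, 15, 13, 1, 12).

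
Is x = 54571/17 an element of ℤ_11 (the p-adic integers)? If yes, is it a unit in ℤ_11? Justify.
x ∈ ℤ_11 but not a unit; v_11(x) = 3 > 0

ℤ_11 = {x ∈ ℚ_11 : v_11(x) ≥ 0} and ℤ_11^× = {x ∈ ℤ_11 : v_11(x) = 0}. Here v_11(54571/17) = v_11(num) − v_11(den) = 3; compare against these criteria.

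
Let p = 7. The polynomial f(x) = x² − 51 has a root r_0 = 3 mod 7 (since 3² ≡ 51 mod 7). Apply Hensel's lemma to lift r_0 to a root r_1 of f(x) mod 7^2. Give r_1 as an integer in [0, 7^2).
r_1 = 10 (mod 49)

Hensel's recurrence: r_{i+1} = r_i − f(r_i)·(f′(r_i))^{-1} mod 7^{i+2}, with f′(x) = 2x. Iterate:
  r_0 = 3 (mod 7)
  r_1 = 10 (mod 49)
Final: r_1 = 10, and one checks f(r_1) ≡ 0 mod 7^2.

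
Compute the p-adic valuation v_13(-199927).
v_13(-199927) = 4

v_13(n) is the largest exponent k such that 13^k divides n. Factor out: -199927 = -13^4 · 7. (Sign doesn't affect v_p.) So v_13(-199927) = 4.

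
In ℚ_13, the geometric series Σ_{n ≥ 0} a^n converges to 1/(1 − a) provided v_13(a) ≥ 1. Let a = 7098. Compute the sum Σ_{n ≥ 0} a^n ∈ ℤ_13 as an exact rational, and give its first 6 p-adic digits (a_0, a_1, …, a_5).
Σ a^n = 1/(1 − a) = -1/7097;  first 6 digits = (1, 0, 3, 3, 9, 5)

v_13(a) = 2 ≥ 1, so the series converges in ℤ_13 to 1/(1 − a) = 1/(1 − 7098) = -1/7097. Expand this rational in ℤ_13: compute digits iteratively via d_i = x_i mod 13, x_{i+1} = (x_i − d_i)/13. The first 6 digits are (1, 0, 3, 3, 9, 5).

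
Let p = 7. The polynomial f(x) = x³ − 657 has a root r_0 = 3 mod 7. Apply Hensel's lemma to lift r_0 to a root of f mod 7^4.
r_3 = 353 (mod 2401)

Hensel: r_{i+1} = r_i − f(r_i)/f′(r_i) mod 7^{i+2}, where f′(x) = 3x². Iterate:
  r_0 = 3 (mod 7)
  r_1 = 10 (mod 49)
  r_2 = 10 (mod 343)
  r_3 = 353 (mod 2401)
Final: r = 353 with f(r) ≡ 0 mod 7^4.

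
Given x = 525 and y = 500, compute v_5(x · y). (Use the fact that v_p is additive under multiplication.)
v_5(262500) = 5

v_p(x) = 2 (factor: 525 = 5^2 · 21); v_p(y) = 3 (factor: 500 = 5^3 · 4). Additivity: v_p(xy) = v_p(x) + v_p(y) = 2 + 3 = 5. (Direct check: xy = 262500 = 5^5 · (84).)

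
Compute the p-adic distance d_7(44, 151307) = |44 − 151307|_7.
d_7(44, 151307) = 1/16807

Step 1 — x − y = 44 − 151307 = -151263. Step 2 — v_7(-151263) = 5 (factor: -151263 = −(7^5 · 9); the sign does not affect v_p). Step 3 — |x − y|_7 = 7^{-5} = 1/16807.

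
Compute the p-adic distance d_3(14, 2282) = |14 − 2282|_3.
d_3(14, 2282) = 1/81

Step 1 — x − y = 14 − 2282 = -2268. Step 2 — v_3(-2268) = 4 (factor: -2268 = −(3^4 · 28); the sign does not affect v_p). Step 3 — |x − y|_3 = 3^{-4} = 1/81.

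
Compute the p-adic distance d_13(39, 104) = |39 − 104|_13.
d_13(39, 104) = 1/13

Step 1 — x − y = 39 − 104 = -65. Step 2 — v_13(-65) = 1 (factor: -65 = −(13^1 · 5); the sign does not affect v_p). Step 3 — |x − y|_13 = 13^{-1} = 1/13.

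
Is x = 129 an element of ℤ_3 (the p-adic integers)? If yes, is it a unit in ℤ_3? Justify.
x ∈ ℤ_3 but not a unit; v_3(x) = 1 > 0

ℤ_3 = {x ∈ ℚ_3 : v_3(x) ≥ 0} and ℤ_3^× = {x ∈ ℤ_3 : v_3(x) = 0}. Here v_3(129) = v_3(num) − v_3(den) = 1; compare against these criteria.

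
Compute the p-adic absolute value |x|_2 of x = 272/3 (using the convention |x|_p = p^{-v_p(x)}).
|272/3|_2 = 1/16

Step 1 — compute v_2(x) by factoring powers of 2 out of the numerator and denominator: v_2(272/3) = 4. Step 2 — apply |x|_p = p^{-v_p(x)} = 2^{-4} = 1/16.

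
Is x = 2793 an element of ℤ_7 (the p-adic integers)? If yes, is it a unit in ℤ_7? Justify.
x ∈ ℤ_7 but not a unit; v_7(x) = 2 > 0

ℤ_7 = {x ∈ ℚ_7 : v_7(x) ≥ 0} and ℤ_7^× = {x ∈ ℤ_7 : v_7(x) = 0}. Here v_7(2793) = v_7(num) − v_7(den) = 2; compare against these criteria.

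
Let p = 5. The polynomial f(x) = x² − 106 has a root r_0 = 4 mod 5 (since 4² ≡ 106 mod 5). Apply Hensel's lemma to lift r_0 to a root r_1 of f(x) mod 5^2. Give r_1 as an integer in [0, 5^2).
r_1 = 9 (mod 25)

Hensel's recurrence: r_{i+1} = r_i − f(r_i)·(f′(r_i))^{-1} mod 5^{i+2}, with f′(x) = 2x. Iterate:
  r_0 = 4 (mod 5)
  r_1 = 9 (mod 25)
Final: r_1 = 9, and one checks f(r_1) ≡ 0 mod 5^2.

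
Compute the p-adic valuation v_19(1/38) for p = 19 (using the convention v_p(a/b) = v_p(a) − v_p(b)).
v_19(1/38) = -1

Factor powers of 19 from the numerator and denominator of the reduced fraction: 1 = 19^0 · 1 and 38 = 19^1 · 2. Apply v_p(a/b) = v_p(a) − v_p(b): v_19(1/38) = 0 − 1 = -1.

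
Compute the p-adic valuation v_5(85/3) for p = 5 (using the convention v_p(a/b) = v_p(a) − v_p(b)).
v_5(85/3) = 1

Factor powers of 5 from the numerator and denominator of the reduced fraction: 85 = 5^1 · 17 and 3 = 5^0 · 3. Apply v_p(a/b) = v_p(a) − v_p(b): v_5(85/3) = 1 − 0 = 1.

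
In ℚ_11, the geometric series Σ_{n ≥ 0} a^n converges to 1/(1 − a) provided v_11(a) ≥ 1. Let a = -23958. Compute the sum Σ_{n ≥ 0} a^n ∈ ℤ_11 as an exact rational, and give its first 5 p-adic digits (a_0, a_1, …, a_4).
Σ a^n = 1/(1 − a) = 1/23959;  first 5 digits = (1, 0, 0, 4, 9)

v_11(a) = 3 ≥ 1, so the series converges in ℤ_11 to 1/(1 − a) = 1/(1 − (-23958)) = 1/23959. Expand this rational in ℤ_11: compute digits iteratively via d_i = x_i mod 11, x_{i+1} = (x_i − d_i)/11. The first 5 digits are (1, 0, 0, 4, 9).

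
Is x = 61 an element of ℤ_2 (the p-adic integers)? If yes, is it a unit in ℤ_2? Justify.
x ∈ ℤ_2^× (unit); v_2(x) = 0

ℤ_2 = {x ∈ ℚ_2 : v_2(x) ≥ 0} and ℤ_2^× = {x ∈ ℤ_2 : v_2(x) = 0}. Here v_2(61) = v_2(num) − v_2(den) = 0; compare against these criteria.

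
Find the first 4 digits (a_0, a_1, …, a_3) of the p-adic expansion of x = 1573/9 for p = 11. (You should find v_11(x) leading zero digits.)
(a_0, …, a_3) = (0, 0, 10, 9)

v_11(1573/9) = 2, so a_0 = ... = a_1 = 0. Factor out: x = 11^2 · u with u = 13/9 a unit in ℤ_11. Expand u iteratively via a_{v+i} = u_i mod 11, u_{i+1} = (u_i − a_{v+i})/11:
  u_0 = 13/9;  a_2 = 10;  u_1 = (u_0 − 10)/11 = -7/9
  u_1 = -7/9;  a_3 = 9;  u_2 = (u_1 − 9)/11 = -8/9
Digits: (0, 0, 10, 9).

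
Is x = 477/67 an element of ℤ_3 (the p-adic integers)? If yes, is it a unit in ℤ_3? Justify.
x ∈ ℤ_3 but not a unit; v_3(x) = 2 > 0

ℤ_3 = {x ∈ ℚ_3 : v_3(x) ≥ 0} and ℤ_3^× = {x ∈ ℤ_3 : v_3(x) = 0}. Here v_3(477/67) = v_3(num) − v_3(den) = 2; compare against these criteria.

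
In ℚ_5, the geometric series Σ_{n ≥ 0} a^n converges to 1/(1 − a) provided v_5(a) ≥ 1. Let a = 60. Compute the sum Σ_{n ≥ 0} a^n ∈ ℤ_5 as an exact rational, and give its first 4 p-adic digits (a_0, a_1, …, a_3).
Σ a^n = 1/(1 − a) = -1/59;  first 4 digits = (1, 2, 1, 2)

v_5(a) = 1 ≥ 1, so the series converges in ℤ_5 to 1/(1 − a) = 1/(1 − 60) = -1/59. Expand this rational in ℤ_5: compute digits iteratively via d_i = x_i mod 5, x_{i+1} = (x_i − d_i)/5. The first 4 digits are (1, 2, 1, 2).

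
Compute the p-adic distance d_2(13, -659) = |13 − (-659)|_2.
d_2(13, -659) = 1/32

Step 1 — x − y = 13 − (-659) = 672. Step 2 — v_2(672) = 5 (factor: 672 = (2^5 · 21); the sign does not affect v_p). Step 3 — |x − y|_2 = 2^{-5} = 1/32.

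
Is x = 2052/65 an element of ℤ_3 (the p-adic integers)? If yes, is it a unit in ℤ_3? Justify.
x ∈ ℤ_3 but not a unit; v_3(x) = 3 > 0

ℤ_3 = {x ∈ ℚ_3 : v_3(x) ≥ 0} and ℤ_3^× = {x ∈ ℤ_3 : v_3(x) = 0}. Here v_3(2052/65) = v_3(num) − v_3(den) = 3; compare against these criteria.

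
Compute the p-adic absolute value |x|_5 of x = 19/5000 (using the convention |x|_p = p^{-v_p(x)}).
|19/5000|_5 = 625

Step 1 — compute v_5(x) by factoring powers of 5 out of the numerator and denominator: v_5(19/5000) = -4. Step 2 — apply |x|_p = p^{-v_p(x)} = 5^{4} = 625.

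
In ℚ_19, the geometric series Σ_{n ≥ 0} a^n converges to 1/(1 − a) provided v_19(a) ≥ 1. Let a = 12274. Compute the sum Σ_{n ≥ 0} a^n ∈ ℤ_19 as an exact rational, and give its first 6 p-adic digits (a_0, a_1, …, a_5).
Σ a^n = 1/(1 − a) = -1/12273;  first 6 digits = (1, 0, 15, 1, 16, 3)

v_19(a) = 2 ≥ 1, so the series converges in ℤ_19 to 1/(1 − a) = 1/(1 − 12274) = -1/12273. Expand this rational in ℤ_19: compute digits iteratively via d_i = x_i mod 19, x_{i+1} = (x_i − d_i)/19. The first 6 digits are (1, 0, 15, 1, 16, 3).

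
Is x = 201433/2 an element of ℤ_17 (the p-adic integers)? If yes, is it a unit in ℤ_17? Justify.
x ∈ ℤ_17 but not a unit; v_17(x) = 3 > 0

ℤ_17 = {x ∈ ℚ_17 : v_17(x) ≥ 0} and ℤ_17^× = {x ∈ ℤ_17 : v_17(x) = 0}. Here v_17(201433/2) = v_17(num) − v_17(den) = 3; compare against these criteria.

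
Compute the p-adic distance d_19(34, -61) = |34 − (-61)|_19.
d_19(34, -61) = 1/19

Step 1 — x − y = 34 − (-61) = 95. Step 2 — v_19(95) = 1 (factor: 95 = (19^1 · 5); the sign does not affect v_p). Step 3 — |x − y|_19 = 19^{-1} = 1/19.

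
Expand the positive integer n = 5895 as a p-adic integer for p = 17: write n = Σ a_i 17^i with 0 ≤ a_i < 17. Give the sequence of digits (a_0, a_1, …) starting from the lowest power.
(a_0, a_1, …) = (13, 6, 3, 1)

Repeated division by 17 gives the digits low-to-high: 5895 = 13 + 6·17^1 + 3·17^2 + 1·17^3. Digit sequence: (13, 6, 3, 1).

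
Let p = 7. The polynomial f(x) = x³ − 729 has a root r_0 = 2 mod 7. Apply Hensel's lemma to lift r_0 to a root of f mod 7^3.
r_2 = 9 (mod 343)

Hensel: r_{i+1} = r_i − f(r_i)/f′(r_i) mod 7^{i+2}, where f′(x) = 3x². Iterate:
  r_0 = 2 (mod 7)
  r_1 = 9 (mod 49)
  r_2 = 9 (mod 343)
Final: r = 9 with f(r) ≡ 0 mod 7^3.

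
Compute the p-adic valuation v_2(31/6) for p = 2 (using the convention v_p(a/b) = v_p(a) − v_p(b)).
v_2(31/6) = -1

Factor powers of 2 from the numerator and denominator of the reduced fraction: 31 = 2^0 · 31 and 6 = 2^1 · 3. Apply v_p(a/b) = v_p(a) − v_p(b): v_2(31/6) = 0 − 1 = -1.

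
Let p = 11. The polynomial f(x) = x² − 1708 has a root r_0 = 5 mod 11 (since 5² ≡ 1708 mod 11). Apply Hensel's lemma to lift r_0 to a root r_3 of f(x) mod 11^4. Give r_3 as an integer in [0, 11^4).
r_3 = 9212 (mod 14641)

Hensel's recurrence: r_{i+1} = r_i − f(r_i)·(f′(r_i))^{-1} mod 11^{i+2}, with f′(x) = 2x. Iterate:
  r_0 = 5 (mod 11)
  r_1 = 16 (mod 121)
  r_2 = 1226 (mod 1331)
  r_3 = 9212 (mod 14641)
Final: r_3 = 9212, and one checks f(r_3) ≡ 0 mod 11^4.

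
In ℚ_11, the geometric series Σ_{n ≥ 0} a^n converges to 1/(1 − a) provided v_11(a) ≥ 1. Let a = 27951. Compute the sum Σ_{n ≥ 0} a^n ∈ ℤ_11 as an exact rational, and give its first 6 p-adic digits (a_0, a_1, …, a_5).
Σ a^n = 1/(1 − a) = -1/27950;  first 6 digits = (1, 0, 0, 10, 1, 0)

v_11(a) = 3 ≥ 1, so the series converges in ℤ_11 to 1/(1 − a) = 1/(1 − 27951) = -1/27950. Expand this rational in ℤ_11: compute digits iteratively via d_i = x_i mod 11, x_{i+1} = (x_i − d_i)/11. The first 6 digits are (1, 0, 0, 10, 1, 0).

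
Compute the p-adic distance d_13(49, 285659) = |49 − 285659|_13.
d_13(49, 285659) = 1/28561

Step 1 — x − y = 49 − 285659 = -285610. Step 2 — v_13(-285610) = 4 (factor: -285610 = −(13^4 · 10); the sign does not affect v_p). Step 3 — |x − y|_13 = 13^{-4} = 1/28561.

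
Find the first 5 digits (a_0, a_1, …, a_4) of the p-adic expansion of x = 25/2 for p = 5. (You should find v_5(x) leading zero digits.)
(a_0, …, a_4) = (0, 0, 3, 2, 2)

v_5(25/2) = 2, so a_0 = ... = a_1 = 0. Factor out: x = 5^2 · u with u = 1/2 a unit in ℤ_5. Expand u iteratively via a_{v+i} = u_i mod 5, u_{i+1} = (u_i − a_{v+i})/5:
  u_0 = 1/2;  a_2 = 3;  u_1 = (u_0 − 3)/5 = -1/2
  u_1 = -1/2;  a_3 = 2;  u_2 = (u_1 − 2)/5 = -1/2
  u_2 = -1/2;  a_4 = 2;  u_3 = (u_2 − 2)/5 = -1/2
Digits: (0, 0, 3, 2, 2).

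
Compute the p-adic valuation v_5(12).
v_5(12) = 0

v_5(n) is the largest exponent k such that 5^k divides n. Factor out: 12 = 5^0 · 12. (Sign doesn't affect v_p.) So v_5(12) = 0.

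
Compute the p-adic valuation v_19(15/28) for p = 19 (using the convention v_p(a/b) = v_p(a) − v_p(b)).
v_19(15/28) = 0

Factor powers of 19 from the numerator and denominator of the reduced fraction: 15 = 19^0 · 15 and 28 = 19^0 · 28. Apply v_p(a/b) = v_p(a) − v_p(b): v_19(15/28) = 0 − 0 = 0.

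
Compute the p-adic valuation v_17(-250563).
v_17(-250563) = 4

v_17(n) is the largest exponent k such that 17^k divides n. Factor out: -250563 = -17^4 · 3. (Sign doesn't affect v_p.) So v_17(-250563) = 4.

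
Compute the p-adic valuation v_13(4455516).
v_13(4455516) = 5

v_13(n) is the largest exponent k such that 13^k divides n. Factor out: 4455516 = 13^5 · 12. (Sign doesn't affect v_p.) So v_13(4455516) = 5.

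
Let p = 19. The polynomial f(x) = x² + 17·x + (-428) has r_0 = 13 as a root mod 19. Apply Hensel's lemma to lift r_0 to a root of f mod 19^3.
r_2 = 5219 (mod 6859)

Hensel: r_{i+1} = r_i − f(r_i)·(f′(r_i))^{-1} mod 19^{i+2}, f′(x) = 2x + 17. Iterate:
  r_0 = 13 (mod 19)
  r_1 = 165 (mod 361)
  r_2 = 5219 (mod 6859)
Final: r = 5219 satisfies f(r) ≡ 0 mod 19^3.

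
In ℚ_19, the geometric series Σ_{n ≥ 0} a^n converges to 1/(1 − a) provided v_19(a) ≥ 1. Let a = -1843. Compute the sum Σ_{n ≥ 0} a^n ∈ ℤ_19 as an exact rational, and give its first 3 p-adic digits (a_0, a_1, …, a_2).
Σ a^n = 1/(1 − a) = 1/1844;  first 3 digits = (1, 17, 17)

v_19(a) = 1 ≥ 1, so the series converges in ℤ_19 to 1/(1 − a) = 1/(1 − (-1843)) = 1/1844. Expand this rational in ℤ_19: compute digits iteratively via d_i = x_i mod 19, x_{i+1} = (x_i − d_i)/19. The first 3 digits are (1, 17, 17).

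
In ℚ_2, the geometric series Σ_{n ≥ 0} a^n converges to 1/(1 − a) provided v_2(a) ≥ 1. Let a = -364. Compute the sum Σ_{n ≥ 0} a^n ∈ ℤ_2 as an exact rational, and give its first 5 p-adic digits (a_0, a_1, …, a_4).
Σ a^n = 1/(1 − a) = 1/365;  first 5 digits = (1, 0, 1, 0, 0)

v_2(a) = 2 ≥ 1, so the series converges in ℤ_2 to 1/(1 − a) = 1/(1 − (-364)) = 1/365. Expand this rational in ℤ_2: compute digits iteratively via d_i = x_i mod 2, x_{i+1} = (x_i − d_i)/2. The first 5 digits are (1, 0, 1, 0, 0).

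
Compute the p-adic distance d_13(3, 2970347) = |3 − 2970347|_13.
d_13(3, 2970347) = 1/371293

Step 1 — x − y = 3 − 2970347 = -2970344. Step 2 — v_13(-2970344) = 5 (factor: -2970344 = −(13^5 · 8); the sign does not affect v_p). Step 3 — |x − y|_13 = 13^{-5} = 1/371293.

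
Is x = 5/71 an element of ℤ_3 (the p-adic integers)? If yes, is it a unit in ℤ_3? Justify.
x ∈ ℤ_3^× (unit); v_3(x) = 0

ℤ_3 = {x ∈ ℚ_3 : v_3(x) ≥ 0} and ℤ_3^× = {x ∈ ℤ_3 : v_3(x) = 0}. Here v_3(5/71) = v_3(num) − v_3(den) = 0; compare against these criteria.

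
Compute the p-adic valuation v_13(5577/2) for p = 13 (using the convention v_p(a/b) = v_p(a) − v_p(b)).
v_13(5577/2) = 2

Factor powers of 13 from the numerator and denominator of the reduced fraction: 5577 = 13^2 · 33 and 2 = 13^0 · 2. Apply v_p(a/b) = v_p(a) − v_p(b): v_13(5577/2) = 2 − 0 = 2.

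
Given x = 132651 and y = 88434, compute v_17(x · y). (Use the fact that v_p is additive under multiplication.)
v_17(11730858534) = 6

v_p(x) = 3 (factor: 132651 = 17^3 · 27); v_p(y) = 3 (factor: 88434 = 17^3 · 18). Additivity: v_p(xy) = v_p(x) + v_p(y) = 3 + 3 = 6. (Direct check: xy = 11730858534 = 17^6 · (486).)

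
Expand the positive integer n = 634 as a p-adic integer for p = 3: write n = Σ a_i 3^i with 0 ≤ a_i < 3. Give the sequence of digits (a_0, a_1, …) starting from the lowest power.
(a_0, a_1, …) = (1, 1, 1, 2, 1, 2)

Repeated division by 3 gives the digits low-to-high: 634 = 1 + 1·3^1 + 1·3^2 + 2·3^3 + 1·3^4 + 2·3^5. Digit sequence: (1, 1, 1, 2, 1, 2).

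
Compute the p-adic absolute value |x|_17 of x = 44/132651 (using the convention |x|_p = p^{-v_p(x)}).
|44/132651|_17 = 4913

Step 1 — compute v_17(x) by factoring powers of 17 out of the numerator and denominator: v_17(44/132651) = -3. Step 2 — apply |x|_p = p^{-v_p(x)} = 17^{3} = 4913.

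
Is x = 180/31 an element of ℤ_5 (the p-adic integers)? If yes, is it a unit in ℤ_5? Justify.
x ∈ ℤ_5 but not a unit; v_5(x) = 1 > 0

ℤ_5 = {x ∈ ℚ_5 : v_5(x) ≥ 0} and ℤ_5^× = {x ∈ ℤ_5 : v_5(x) = 0}. Here v_5(180/31) = v_5(num) − v_5(den) = 1; compare against these criteria.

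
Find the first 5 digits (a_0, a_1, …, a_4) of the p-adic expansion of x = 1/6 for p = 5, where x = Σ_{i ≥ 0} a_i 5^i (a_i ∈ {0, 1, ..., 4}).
(a_0, …, a_4) = (1, 4, 0, 4, 0)

v_5(1/6) = 0 (numerator and denominator both coprime to 5), so x ∈ ℤ_5^×. Compute digits iteratively via a_i = x_i mod 5, x_{i+1} = (x_i − a_i)/5, with x_0 = x:
  x_0 = 1/6;  a_0 = 1;  x_1 = (x_0 − 1)/5 = -1/6
  x_1 = -1/6;  a_1 = 4;  x_2 = (x_1 − 4)/5 = -5/6
  x_2 = -5/6;  a_2 = 0;  x_3 = (x_2 − 0)/5 = -1/6
  x_3 = -1/6;  a_3 = 4;  x_4 = (x_3 − 4)/5 = -5/6
  x_4 = -5/6;  a_4 = 0;  x_5 = (x_4 − 0)/5 = -1/6
Digits: (1, 4, 0, 4, 0).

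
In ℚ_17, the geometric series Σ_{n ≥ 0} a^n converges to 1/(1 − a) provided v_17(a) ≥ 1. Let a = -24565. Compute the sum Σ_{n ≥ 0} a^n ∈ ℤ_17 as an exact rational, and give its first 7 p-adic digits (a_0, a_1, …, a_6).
Σ a^n = 1/(1 − a) = 1/24566;  first 7 digits = (1, 0, 0, 12, 16, 16, 7)

v_17(a) = 3 ≥ 1, so the series converges in ℤ_17 to 1/(1 − a) = 1/(1 − (-24565)) = 1/24566. Expand this rational in ℤ_17: compute digits iteratively via d_i = x_i mod 17, x_{i+1} = (x_i − d_i)/17. The first 7 digits are (1, 0, 0, 12, 16, 16, 7).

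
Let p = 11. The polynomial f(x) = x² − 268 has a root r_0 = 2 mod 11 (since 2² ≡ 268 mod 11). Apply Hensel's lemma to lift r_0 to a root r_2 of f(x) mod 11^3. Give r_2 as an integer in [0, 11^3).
r_2 = 310 (mod 1331)

Hensel's recurrence: r_{i+1} = r_i − f(r_i)·(f′(r_i))^{-1} mod 11^{i+2}, with f′(x) = 2x. Iterate:
  r_0 = 2 (mod 11)
  r_1 = 68 (mod 121)
  r_2 = 310 (mod 1331)
Final: r_2 = 310, and one checks f(r_2) ≡ 0 mod 11^3.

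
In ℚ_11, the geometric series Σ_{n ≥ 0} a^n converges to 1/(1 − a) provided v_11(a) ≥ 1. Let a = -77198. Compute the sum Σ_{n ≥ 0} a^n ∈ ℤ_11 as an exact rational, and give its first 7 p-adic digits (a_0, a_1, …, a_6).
Σ a^n = 1/(1 − a) = 1/77199;  first 7 digits = (1, 0, 0, 8, 5, 10, 8)

v_11(a) = 3 ≥ 1, so the series converges in ℤ_11 to 1/(1 − a) = 1/(1 − (-77198)) = 1/77199. Expand this rational in ℤ_11: compute digits iteratively via d_i = x_i mod 11, x_{i+1} = (x_i − d_i)/11. The first 7 digits are (1, 0, 0, 8, 5, 10, 8).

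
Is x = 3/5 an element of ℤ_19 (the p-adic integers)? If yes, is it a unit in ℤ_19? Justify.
x ∈ ℤ_19^× (unit); v_19(x) = 0

ℤ_19 = {x ∈ ℚ_19 : v_19(x) ≥ 0} and ℤ_19^× = {x ∈ ℤ_19 : v_19(x) = 0}. Here v_19(3/5) = v_19(num) − v_19(den) = 0; compare against these criteria.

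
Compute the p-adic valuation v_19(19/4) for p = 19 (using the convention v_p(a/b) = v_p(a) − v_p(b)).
v_19(19/4) = 1

Factor powers of 19 from the numerator and denominator of the reduced fraction: 19 = 19^1 · 1 and 4 = 19^0 · 4. Apply v_p(a/b) = v_p(a) − v_p(b): v_19(19/4) = 1 − 0 = 1.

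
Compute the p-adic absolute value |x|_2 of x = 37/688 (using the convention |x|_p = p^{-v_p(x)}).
|37/688|_2 = 16

Step 1 — compute v_2(x) by factoring powers of 2 out of the numerator and denominator: v_2(37/688) = -4. Step 2 — apply |x|_p = p^{-v_p(x)} = 2^{4} = 16.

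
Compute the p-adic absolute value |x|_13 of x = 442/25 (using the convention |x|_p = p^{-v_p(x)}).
|442/25|_13 = 1/13

Step 1 — compute v_13(x) by factoring powers of 13 out of the numerator and denominator: v_13(442/25) = 1. Step 2 — apply |x|_p = p^{-v_p(x)} = 13^{-1} = 1/13.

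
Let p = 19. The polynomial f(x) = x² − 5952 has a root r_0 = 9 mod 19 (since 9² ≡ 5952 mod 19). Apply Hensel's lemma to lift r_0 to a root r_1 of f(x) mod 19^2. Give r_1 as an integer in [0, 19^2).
r_1 = 275 (mod 361)

Hensel's recurrence: r_{i+1} = r_i − f(r_i)·(f′(r_i))^{-1} mod 19^{i+2}, with f′(x) = 2x. Iterate:
  r_0 = 9 (mod 19)
  r_1 = 275 (mod 361)
Final: r_1 = 275, and one checks f(r_1) ≡ 0 mod 19^2.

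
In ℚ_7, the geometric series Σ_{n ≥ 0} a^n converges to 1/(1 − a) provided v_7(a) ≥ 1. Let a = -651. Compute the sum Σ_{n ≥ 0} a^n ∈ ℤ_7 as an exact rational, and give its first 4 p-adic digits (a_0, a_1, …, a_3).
Σ a^n = 1/(1 − a) = 1/652;  first 4 digits = (1, 5, 4, 0)

v_7(a) = 1 ≥ 1, so the series converges in ℤ_7 to 1/(1 − a) = 1/(1 − (-651)) = 1/652. Expand this rational in ℤ_7: compute digits iteratively via d_i = x_i mod 7, x_{i+1} = (x_i − d_i)/7. The first 4 digits are (1, 5, 4, 0).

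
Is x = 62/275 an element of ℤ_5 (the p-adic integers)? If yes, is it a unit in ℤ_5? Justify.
x ∉ ℤ_5 (v_5(x) = -2 < 0)

ℤ_5 = {x ∈ ℚ_5 : v_5(x) ≥ 0} and ℤ_5^× = {x ∈ ℤ_5 : v_5(x) = 0}. Here v_5(62/275) = v_5(num) − v_5(den) = -2; compare against these criteria.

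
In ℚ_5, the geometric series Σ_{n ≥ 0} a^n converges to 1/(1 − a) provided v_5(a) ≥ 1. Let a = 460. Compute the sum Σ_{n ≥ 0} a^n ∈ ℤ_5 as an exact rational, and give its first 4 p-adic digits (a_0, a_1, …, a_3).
Σ a^n = 1/(1 − a) = -1/459;  first 4 digits = (1, 2, 2, 4)

v_5(a) = 1 ≥ 1, so the series converges in ℤ_5 to 1/(1 − a) = 1/(1 − 460) = -1/459. Expand this rational in ℤ_5: compute digits iteratively via d_i = x_i mod 5, x_{i+1} = (x_i − d_i)/5. The first 4 digits are (1, 2, 2, 4).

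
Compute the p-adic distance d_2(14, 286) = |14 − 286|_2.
d_2(14, 286) = 1/16

Step 1 — x − y = 14 − 286 = -272. Step 2 — v_2(-272) = 4 (factor: -272 = −(2^4 · 17); the sign does not affect v_p). Step 3 — |x − y|_2 = 2^{-4} = 1/16.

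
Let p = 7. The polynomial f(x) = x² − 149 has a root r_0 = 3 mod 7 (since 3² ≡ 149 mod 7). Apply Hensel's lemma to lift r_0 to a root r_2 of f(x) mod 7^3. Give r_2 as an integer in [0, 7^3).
r_2 = 304 (mod 343)

Hensel's recurrence: r_{i+1} = r_i − f(r_i)·(f′(r_i))^{-1} mod 7^{i+2}, with f′(x) = 2x. Iterate:
  r_0 = 3 (mod 7)
  r_1 = 10 (mod 49)
  r_2 = 304 (mod 343)
Final: r_2 = 304, and one checks f(r_2) ≡ 0 mod 7^3.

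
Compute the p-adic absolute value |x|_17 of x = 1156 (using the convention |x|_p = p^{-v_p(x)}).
|1156|_17 = 1/289

Step 1 — compute v_17(x) by factoring powers of 17 out of the numerator and denominator: v_17(1156) = 2. Step 2 — apply |x|_p = p^{-v_p(x)} = 17^{-2} = 1/289.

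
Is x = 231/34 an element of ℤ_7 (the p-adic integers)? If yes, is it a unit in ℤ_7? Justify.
x ∈ ℤ_7 but not a unit; v_7(x) = 1 > 0

ℤ_7 = {x ∈ ℚ_7 : v_7(x) ≥ 0} and ℤ_7^× = {x ∈ ℤ_7 : v_7(x) = 0}. Here v_7(231/34) = v_7(num) − v_7(den) = 1; compare against these criteria.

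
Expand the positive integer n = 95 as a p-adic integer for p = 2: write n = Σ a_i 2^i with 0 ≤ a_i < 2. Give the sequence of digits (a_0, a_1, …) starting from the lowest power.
(a_0, a_1, …) = (1, 1, 1, 1, 1, 0, 1)

Repeated division by 2 gives the digits low-to-high: 95 = 1 + 1·2^1 + 1·2^2 + 1·2^3 + 1·2^4 + 1·2^6. Digit sequence: (1, 1, 1, 1, 1, 0, 1).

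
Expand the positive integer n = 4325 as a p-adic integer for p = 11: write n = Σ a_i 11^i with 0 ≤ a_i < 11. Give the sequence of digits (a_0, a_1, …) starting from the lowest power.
(a_0, a_1, …) = (2, 8, 2, 3)

Repeated division by 11 gives the digits low-to-high: 4325 = 2 + 8·11^1 + 2·11^2 + 3·11^3. Digit sequence: (2, 8, 2, 3).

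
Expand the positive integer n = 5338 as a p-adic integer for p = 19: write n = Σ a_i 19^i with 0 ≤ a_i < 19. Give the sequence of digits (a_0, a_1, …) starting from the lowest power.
(a_0, a_1, …) = (18, 14, 14)

Repeated division by 19 gives the digits low-to-high: 5338 = 18 + 14·19^1 + 14·19^2. Digit sequence: (18, 14, 14).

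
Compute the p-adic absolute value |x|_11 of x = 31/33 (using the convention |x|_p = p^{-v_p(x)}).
|31/33|_11 = 11

Step 1 — compute v_11(x) by factoring powers of 11 out of the numerator and denominator: v_11(31/33) = -1. Step 2 — apply |x|_p = p^{-v_p(x)} = 11^{1} = 11.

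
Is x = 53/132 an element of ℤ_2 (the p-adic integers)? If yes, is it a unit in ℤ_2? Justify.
x ∉ ℤ_2 (v_2(x) = -2 < 0)

ℤ_2 = {x ∈ ℚ_2 : v_2(x) ≥ 0} and ℤ_2^× = {x ∈ ℤ_2 : v_2(x) = 0}. Here v_2(53/132) = v_2(num) − v_2(den) = -2; compare against these criteria.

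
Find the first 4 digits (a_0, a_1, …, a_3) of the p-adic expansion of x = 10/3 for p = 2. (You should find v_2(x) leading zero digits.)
(a_0, …, a_3) = (0, 1, 1, 1)

v_2(10/3) = 1, so a_0 = ... = a_0 = 0. Factor out: x = 2^1 · u with u = 5/3 a unit in ℤ_2. Expand u iteratively via a_{v+i} = u_i mod 2, u_{i+1} = (u_i − a_{v+i})/2:
  u_0 = 5/3;  a_1 = 1;  u_1 = (u_0 − 1)/2 = 1/3
  u_1 = 1/3;  a_2 = 1;  u_2 = (u_1 − 1)/2 = -1/3
  u_2 = -1/3;  a_3 = 1;  u_3 = (u_2 − 1)/2 = -2/3
Digits: (0, 1, 1, 1).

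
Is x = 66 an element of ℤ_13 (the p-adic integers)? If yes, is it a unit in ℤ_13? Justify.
x ∈ ℤ_13^× (unit); v_13(x) = 0

ℤ_13 = {x ∈ ℚ_13 : v_13(x) ≥ 0} and ℤ_13^× = {x ∈ ℤ_13 : v_13(x) = 0}. Here v_13(66) = v_13(num) − v_13(den) = 0; compare against these criteria.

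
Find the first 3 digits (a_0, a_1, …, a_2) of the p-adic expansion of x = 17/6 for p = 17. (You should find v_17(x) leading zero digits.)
(a_0, …, a_2) = (0, 3, 14)

v_17(17/6) = 1, so a_0 = ... = a_0 = 0. Factor out: x = 17^1 · u with u = 1/6 a unit in ℤ_17. Expand u iteratively via a_{v+i} = u_i mod 17, u_{i+1} = (u_i − a_{v+i})/17:
  u_0 = 1/6;  a_1 = 3;  u_1 = (u_0 − 3)/17 = -1/6
  u_1 = -1/6;  a_2 = 14;  u_2 = (u_1 − 14)/17 = -5/6
Digits: (0, 3, 14).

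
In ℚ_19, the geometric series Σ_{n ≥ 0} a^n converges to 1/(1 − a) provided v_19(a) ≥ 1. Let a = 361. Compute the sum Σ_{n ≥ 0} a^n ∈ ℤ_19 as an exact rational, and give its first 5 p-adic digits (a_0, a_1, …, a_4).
Σ a^n = 1/(1 − a) = -1/360;  first 5 digits = (1, 0, 1, 0, 1)

v_19(a) = 2 ≥ 1, so the series converges in ℤ_19 to 1/(1 − a) = 1/(1 − 361) = -1/360. Expand this rational in ℤ_19: compute digits iteratively via d_i = x_i mod 19, x_{i+1} = (x_i − d_i)/19. The first 5 digits are (1, 0, 1, 0, 1).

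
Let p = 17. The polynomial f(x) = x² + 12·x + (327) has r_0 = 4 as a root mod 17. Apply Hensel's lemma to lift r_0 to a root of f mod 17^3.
r_2 = 4594 (mod 4913)

Hensel: r_{i+1} = r_i − f(r_i)·(f′(r_i))^{-1} mod 17^{i+2}, f′(x) = 2x + 12. Iterate:
  r_0 = 4 (mod 17)
  r_1 = 259 (mod 289)
  r_2 = 4594 (mod 4913)
Final: r = 4594 satisfies f(r) ≡ 0 mod 17^3.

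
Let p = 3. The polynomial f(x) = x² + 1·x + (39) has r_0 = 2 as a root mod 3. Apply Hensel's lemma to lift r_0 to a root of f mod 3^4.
r_3 = 74 (mod 81)

Hensel: r_{i+1} = r_i − f(r_i)·(f′(r_i))^{-1} mod 3^{i+2}, f′(x) = 2x + 1. Iterate:
  r_0 = 2 (mod 3)
  r_1 = 2 (mod 9)
  r_2 = 20 (mod 27)
  r_3 = 74 (mod 81)
Final: r = 74 satisfies f(r) ≡ 0 mod 3^4.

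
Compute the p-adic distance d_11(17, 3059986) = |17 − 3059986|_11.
d_11(17, 3059986) = 1/161051

Step 1 — x − y = 17 − 3059986 = -3059969. Step 2 — v_11(-3059969) = 5 (factor: -3059969 = −(11^5 · 19); the sign does not affect v_p). Step 3 — |x − y|_11 = 11^{-5} = 1/161051.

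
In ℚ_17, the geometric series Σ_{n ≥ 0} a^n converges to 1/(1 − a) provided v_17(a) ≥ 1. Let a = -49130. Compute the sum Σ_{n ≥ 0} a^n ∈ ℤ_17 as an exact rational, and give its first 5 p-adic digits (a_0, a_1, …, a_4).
Σ a^n = 1/(1 − a) = 1/49131;  first 5 digits = (1, 0, 0, 7, 16)

v_17(a) = 3 ≥ 1, so the series converges in ℤ_17 to 1/(1 − a) = 1/(1 − (-49130)) = 1/49131. Expand this rational in ℤ_17: compute digits iteratively via d_i = x_i mod 17, x_{i+1} = (x_i − d_i)/17. The first 5 digits are (1, 0, 0, 7, 16).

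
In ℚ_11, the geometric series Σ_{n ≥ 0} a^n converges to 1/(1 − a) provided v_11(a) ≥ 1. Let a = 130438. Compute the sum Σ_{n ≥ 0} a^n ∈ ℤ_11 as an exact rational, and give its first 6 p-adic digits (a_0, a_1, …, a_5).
Σ a^n = 1/(1 − a) = -1/130437;  first 6 digits = (1, 0, 0, 10, 8, 0)

v_11(a) = 3 ≥ 1, so the series converges in ℤ_11 to 1/(1 − a) = 1/(1 − 130438) = -1/130437. Expand this rational in ℤ_11: compute digits iteratively via d_i = x_i mod 11, x_{i+1} = (x_i − d_i)/11. The first 6 digits are (1, 0, 0, 10, 8, 0).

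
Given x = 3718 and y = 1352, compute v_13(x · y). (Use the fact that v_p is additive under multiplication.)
v_13(5026736) = 4

v_p(x) = 2 (factor: 3718 = 13^2 · 22); v_p(y) = 2 (factor: 1352 = 13^2 · 8). Additivity: v_p(xy) = v_p(x) + v_p(y) = 2 + 2 = 4. (Direct check: xy = 5026736 = 13^4 · (176).)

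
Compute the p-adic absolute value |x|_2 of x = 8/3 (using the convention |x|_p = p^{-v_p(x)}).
|8/3|_2 = 1/8

Step 1 — compute v_2(x) by factoring powers of 2 out of the numerator and denominator: v_2(8/3) = 3. Step 2 — apply |x|_p = p^{-v_p(x)} = 2^{-3} = 1/8.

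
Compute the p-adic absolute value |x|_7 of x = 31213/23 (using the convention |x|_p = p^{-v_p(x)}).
|31213/23|_7 = 1/2401

Step 1 — compute v_7(x) by factoring powers of 7 out of the numerator and denominator: v_7(31213/23) = 4. Step 2 — apply |x|_p = p^{-v_p(x)} = 7^{-4} = 1/2401.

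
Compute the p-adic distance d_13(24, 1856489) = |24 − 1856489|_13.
d_13(24, 1856489) = 1/371293

Step 1 — x − y = 24 − 1856489 = -1856465. Step 2 — v_13(-1856465) = 5 (factor: -1856465 = −(13^5 · 5); the sign does not affect v_p). Step 3 — |x − y|_13 = 13^{-5} = 1/371293.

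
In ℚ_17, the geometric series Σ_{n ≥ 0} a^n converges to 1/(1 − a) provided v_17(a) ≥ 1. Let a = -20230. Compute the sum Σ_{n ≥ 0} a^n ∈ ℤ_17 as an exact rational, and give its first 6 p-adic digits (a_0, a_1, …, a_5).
Σ a^n = 1/(1 − a) = 1/20231;  first 6 digits = (1, 0, 15, 12, 3, 16)

v_17(a) = 2 ≥ 1, so the series converges in ℤ_17 to 1/(1 − a) = 1/(1 − (-20230)) = 1/20231. Expand this rational in ℤ_17: compute digits iteratively via d_i = x_i mod 17, x_{i+1} = (x_i − d_i)/17. The first 6 digits are (1, 0, 15, 12, 3, 16).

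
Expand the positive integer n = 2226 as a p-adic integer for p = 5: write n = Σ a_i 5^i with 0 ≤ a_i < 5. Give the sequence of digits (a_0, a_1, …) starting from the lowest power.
(a_0, a_1, …) = (1, 0, 4, 2, 3)

Repeated division by 5 gives the digits low-to-high: 2226 = 1 + 4·5^2 + 2·5^3 + 3·5^4. Digit sequence: (1, 0, 4, 2, 3).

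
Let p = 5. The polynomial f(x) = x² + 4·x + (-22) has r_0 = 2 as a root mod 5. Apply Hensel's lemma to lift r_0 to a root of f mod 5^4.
r_3 = 297 (mod 625)

Hensel: r_{i+1} = r_i − f(r_i)·(f′(r_i))^{-1} mod 5^{i+2}, f′(x) = 2x + 4. Iterate:
  r_0 = 2 (mod 5)
  r_1 = 22 (mod 25)
  r_2 = 47 (mod 125)
  r_3 = 297 (mod 625)
Final: r = 297 satisfies f(r) ≡ 0 mod 5^4.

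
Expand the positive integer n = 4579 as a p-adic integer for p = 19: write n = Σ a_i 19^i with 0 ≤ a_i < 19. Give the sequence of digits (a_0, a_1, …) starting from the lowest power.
(a_0, a_1, …) = (0, 13, 12)

Repeated division by 19 gives the digits low-to-high: 4579 = 13·19^1 + 12·19^2. Digit sequence: (0, 13, 12).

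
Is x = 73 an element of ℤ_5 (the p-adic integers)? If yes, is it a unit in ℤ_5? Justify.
x ∈ ℤ_5^× (unit); v_5(x) = 0

ℤ_5 = {x ∈ ℚ_5 : v_5(x) ≥ 0} and ℤ_5^× = {x ∈ ℤ_5 : v_5(x) = 0}. Here v_5(73) = v_5(num) − v_5(den) = 0; compare against these criteria.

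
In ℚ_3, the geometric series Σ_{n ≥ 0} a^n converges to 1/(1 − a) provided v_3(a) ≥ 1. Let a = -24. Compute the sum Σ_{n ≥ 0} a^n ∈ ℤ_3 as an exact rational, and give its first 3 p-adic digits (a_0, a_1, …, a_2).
Σ a^n = 1/(1 − a) = 1/25;  first 3 digits = (1, 1, 1)

v_3(a) = 1 ≥ 1, so the series converges in ℤ_3 to 1/(1 − a) = 1/(1 − (-24)) = 1/25. Expand this rational in ℤ_3: compute digits iteratively via d_i = x_i mod 3, x_{i+1} = (x_i − d_i)/3. The first 3 digits are (1, 1, 1).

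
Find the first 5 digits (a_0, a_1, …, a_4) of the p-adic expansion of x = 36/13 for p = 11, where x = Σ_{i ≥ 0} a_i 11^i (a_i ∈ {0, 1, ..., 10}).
(a_0, …, a_4) = (7, 3, 9, 0, 5)

v_11(36/13) = 0 (numerator and denominator both coprime to 11), so x ∈ ℤ_11^×. Compute digits iteratively via a_i = x_i mod 11, x_{i+1} = (x_i − a_i)/11, with x_0 = x:
  x_0 = 36/13;  a_0 = 7;  x_1 = (x_0 − 7)/11 = -5/13
  x_1 = -5/13;  a_1 = 3;  x_2 = (x_1 − 3)/11 = -4/13
  x_2 = -4/13;  a_2 = 9;  x_3 = (x_2 − 9)/11 = -11/13
  x_3 = -11/13;  a_3 = 0;  x_4 = (x_3 − 0)/11 = -1/13
  x_4 = -1/13;  a_4 = 5;  x_5 = (x_4 − 5)/11 = -6/13
Digits: (7, 3, 9, 0, 5).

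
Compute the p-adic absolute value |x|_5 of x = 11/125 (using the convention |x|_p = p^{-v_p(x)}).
|11/125|_5 = 125

Step 1 — compute v_5(x) by factoring powers of 5 out of the numerator and denominator: v_5(11/125) = -3. Step 2 — apply |x|_p = p^{-v_p(x)} = 5^{3} = 125.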